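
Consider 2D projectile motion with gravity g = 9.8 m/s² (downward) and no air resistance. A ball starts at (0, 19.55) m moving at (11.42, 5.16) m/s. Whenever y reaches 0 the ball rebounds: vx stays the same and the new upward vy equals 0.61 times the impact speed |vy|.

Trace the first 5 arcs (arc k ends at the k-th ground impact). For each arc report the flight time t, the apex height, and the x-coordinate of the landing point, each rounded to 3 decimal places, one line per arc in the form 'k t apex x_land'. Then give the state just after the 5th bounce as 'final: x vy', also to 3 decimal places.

1 2.592 20.908 29.603
2 2.520 7.780 58.383
3 1.537 2.895 75.939
4 0.938 1.077 86.648
5 0.572 0.401 93.180
final: 93.180 1.710

Arc 1: start y=19.550, vy=5.160 → t=2.592, apex=20.908, x_land=29.603, impact vy=-20.244
  bounce: vy ← 0.61·20.244 = 12.349
Arc 2: start y=0.000, vy=12.349 → t=2.520, apex=7.780, x_land=58.383, impact vy=-12.349
  bounce: vy ← 0.61·12.349 = 7.533
Arc 3: start y=0.000, vy=7.533 → t=1.537, apex=2.895, x_land=75.939, impact vy=-7.533
  bounce: vy ← 0.61·7.533 = 4.595
Arc 4: start y=0.000, vy=4.595 → t=0.938, apex=1.077, x_land=86.648, impact vy=-4.595
  bounce: vy ← 0.61·4.595 = 2.803
Arc 5: start y=0.000, vy=2.803 → t=0.572, apex=0.401, x_land=93.180, impact vy=-2.803
  bounce: vy ← 0.61·2.803 = 1.710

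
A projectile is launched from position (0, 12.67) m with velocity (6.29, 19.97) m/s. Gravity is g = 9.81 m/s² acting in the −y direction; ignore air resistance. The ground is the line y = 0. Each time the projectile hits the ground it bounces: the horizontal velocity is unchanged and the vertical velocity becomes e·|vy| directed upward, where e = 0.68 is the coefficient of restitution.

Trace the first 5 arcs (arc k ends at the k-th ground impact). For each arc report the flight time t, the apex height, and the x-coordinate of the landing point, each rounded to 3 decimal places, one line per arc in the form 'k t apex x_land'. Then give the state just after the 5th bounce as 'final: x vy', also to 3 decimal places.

Arc 1: start y=12.670, vy=19.970 → t=4.629, apex=32.996, x_land=29.119, impact vy=-25.444
  bounce: vy ← 0.68·25.444 = 17.302
Arc 2: start y=0.000, vy=17.302 → t=3.527, apex=15.257, x_land=51.306, impact vy=-17.302
  bounce: vy ← 0.68·17.302 = 11.765
Arc 3: start y=0.000, vy=11.765 → t=2.399, apex=7.055, x_land=66.393, impact vy=-11.765
  bounce: vy ← 0.68·11.765 = 8.000
Arc 4: start y=0.000, vy=8.000 → t=1.631, apex=3.262, x_land=76.652, impact vy=-8.000
  bounce: vy ← 0.68·8.000 = 5.440
Arc 5: start y=0.000, vy=5.440 → t=1.109, apex=1.508, x_land=83.629, impact vy=-5.440
  bounce: vy ← 0.68·5.440 = 3.699

1 4.629 32.996 29.119
2 3.527 15.257 51.306
3 2.399 7.055 66.393
4 1.631 3.262 76.652
5 1.109 1.508 83.629
final: 83.629 3.699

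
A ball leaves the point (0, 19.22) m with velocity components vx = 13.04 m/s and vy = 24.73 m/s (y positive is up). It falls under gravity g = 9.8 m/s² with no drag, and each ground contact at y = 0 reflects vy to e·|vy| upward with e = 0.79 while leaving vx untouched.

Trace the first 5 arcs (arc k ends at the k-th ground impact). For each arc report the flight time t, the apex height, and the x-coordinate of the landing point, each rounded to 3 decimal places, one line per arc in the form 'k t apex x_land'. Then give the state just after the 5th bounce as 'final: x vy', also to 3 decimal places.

1 5.731 50.423 74.736
2 5.068 31.469 140.829
3 4.004 19.640 193.041
4 3.163 12.257 234.289
5 2.499 7.650 266.875
final: 266.875 9.673

Arc 1: start y=19.220, vy=24.730 → t=5.731, apex=50.423, x_land=74.736, impact vy=-31.437
  bounce: vy ← 0.79·31.437 = 24.835
Arc 2: start y=0.000, vy=24.835 → t=5.068, apex=31.469, x_land=140.829, impact vy=-24.835
  bounce: vy ← 0.79·24.835 = 19.620
Arc 3: start y=0.000, vy=19.620 → t=4.004, apex=19.640, x_land=193.041, impact vy=-19.620
  bounce: vy ← 0.79·19.620 = 15.500
Arc 4: start y=0.000, vy=15.500 → t=3.163, apex=12.257, x_land=234.289, impact vy=-15.500
  bounce: vy ← 0.79·15.500 = 12.245
Arc 5: start y=0.000, vy=12.245 → t=2.499, apex=7.650, x_land=266.875, impact vy=-12.245
  bounce: vy ← 0.79·12.245 = 9.673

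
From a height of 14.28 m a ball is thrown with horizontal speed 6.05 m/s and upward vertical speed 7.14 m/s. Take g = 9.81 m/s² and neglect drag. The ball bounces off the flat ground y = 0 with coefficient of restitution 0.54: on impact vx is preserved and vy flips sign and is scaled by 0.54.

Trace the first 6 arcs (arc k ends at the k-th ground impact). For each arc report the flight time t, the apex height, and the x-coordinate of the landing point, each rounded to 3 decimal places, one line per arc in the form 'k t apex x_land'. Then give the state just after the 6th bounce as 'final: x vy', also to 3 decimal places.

1 2.583 16.878 15.626
2 2.003 4.922 27.747
3 1.082 1.435 34.292
4 0.584 0.418 37.826
5 0.315 0.122 39.735
6 0.170 0.036 40.765
final: 40.765 0.451

Arc 1: start y=14.280, vy=7.140 → t=2.583, apex=16.878, x_land=15.626, impact vy=-18.198
  bounce: vy ← 0.54·18.198 = 9.827
Arc 2: start y=0.000, vy=9.827 → t=2.003, apex=4.922, x_land=27.747, impact vy=-9.827
  bounce: vy ← 0.54·9.827 = 5.306
Arc 3: start y=0.000, vy=5.306 → t=1.082, apex=1.435, x_land=34.292, impact vy=-5.306
  bounce: vy ← 0.54·5.306 = 2.865
Arc 4: start y=0.000, vy=2.865 → t=0.584, apex=0.418, x_land=37.826, impact vy=-2.865
  bounce: vy ← 0.54·2.865 = 1.547
Arc 5: start y=0.000, vy=1.547 → t=0.315, apex=0.122, x_land=39.735, impact vy=-1.547
  bounce: vy ← 0.54·1.547 = 0.836
Arc 6: start y=0.000, vy=0.836 → t=0.170, apex=0.036, x_land=40.765, impact vy=-0.836
  bounce: vy ← 0.54·0.836 = 0.451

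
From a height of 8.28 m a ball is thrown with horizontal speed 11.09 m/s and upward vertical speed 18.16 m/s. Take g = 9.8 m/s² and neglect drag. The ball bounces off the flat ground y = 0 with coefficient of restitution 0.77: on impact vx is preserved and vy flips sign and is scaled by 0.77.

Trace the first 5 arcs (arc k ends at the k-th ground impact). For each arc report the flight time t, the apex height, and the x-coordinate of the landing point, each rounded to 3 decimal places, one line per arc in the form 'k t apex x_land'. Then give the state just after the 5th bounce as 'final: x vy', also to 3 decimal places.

Arc 1: start y=8.280, vy=18.160 → t=4.117, apex=25.106, x_land=45.653, impact vy=-22.183
  bounce: vy ← 0.77·22.183 = 17.081
Arc 2: start y=0.000, vy=17.081 → t=3.486, apex=14.885, x_land=84.311, impact vy=-17.081
  bounce: vy ← 0.77·17.081 = 13.152
Arc 3: start y=0.000, vy=13.152 → t=2.684, apex=8.825, x_land=114.078, impact vy=-13.152
  bounce: vy ← 0.77·13.152 = 10.127
Arc 4: start y=0.000, vy=10.127 → t=2.067, apex=5.233, x_land=136.999, impact vy=-10.127
  bounce: vy ← 0.77·10.127 = 7.798
Arc 5: start y=0.000, vy=7.798 → t=1.591, apex=3.102, x_land=154.647, impact vy=-7.798
  bounce: vy ← 0.77·7.798 = 6.004

1 4.117 25.106 45.653
2 3.486 14.885 84.311
3 2.684 8.825 114.078
4 2.067 5.233 136.999
5 1.591 3.102 154.647
final: 154.647 6.004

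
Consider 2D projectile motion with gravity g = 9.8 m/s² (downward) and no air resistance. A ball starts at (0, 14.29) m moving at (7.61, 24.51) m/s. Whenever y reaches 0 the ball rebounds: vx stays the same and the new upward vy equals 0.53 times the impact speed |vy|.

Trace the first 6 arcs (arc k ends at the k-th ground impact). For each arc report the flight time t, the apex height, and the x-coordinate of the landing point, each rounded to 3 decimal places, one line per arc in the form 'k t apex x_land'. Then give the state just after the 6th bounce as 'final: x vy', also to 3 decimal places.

1 5.529 44.940 42.079
2 3.210 12.624 66.508
3 1.701 3.546 79.456
4 0.902 0.996 86.318
5 0.478 0.280 89.955
6 0.253 0.079 91.883
final: 91.883 0.658

Arc 1: start y=14.290, vy=24.510 → t=5.529, apex=44.940, x_land=42.079, impact vy=-29.679
  bounce: vy ← 0.53·29.679 = 15.730
Arc 2: start y=0.000, vy=15.730 → t=3.210, apex=12.624, x_land=66.508, impact vy=-15.730
  bounce: vy ← 0.53·15.730 = 8.337
Arc 3: start y=0.000, vy=8.337 → t=1.701, apex=3.546, x_land=79.456, impact vy=-8.337
  bounce: vy ← 0.53·8.337 = 4.418
Arc 4: start y=0.000, vy=4.418 → t=0.902, apex=0.996, x_land=86.318, impact vy=-4.418
  bounce: vy ← 0.53·4.418 = 2.342
Arc 5: start y=0.000, vy=2.342 → t=0.478, apex=0.280, x_land=89.955, impact vy=-2.342
  bounce: vy ← 0.53·2.342 = 1.241
Arc 6: start y=0.000, vy=1.241 → t=0.253, apex=0.079, x_land=91.883, impact vy=-1.241
  bounce: vy ← 0.53·1.241 = 0.658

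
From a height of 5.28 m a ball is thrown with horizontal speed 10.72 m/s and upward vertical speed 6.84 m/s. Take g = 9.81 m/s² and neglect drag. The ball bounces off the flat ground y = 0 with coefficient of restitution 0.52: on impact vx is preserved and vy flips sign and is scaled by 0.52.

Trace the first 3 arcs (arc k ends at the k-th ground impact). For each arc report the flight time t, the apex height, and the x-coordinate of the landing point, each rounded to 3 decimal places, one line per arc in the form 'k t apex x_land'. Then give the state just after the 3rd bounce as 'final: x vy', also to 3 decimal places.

Arc 1: start y=5.280, vy=6.840 → t=1.947, apex=7.665, x_land=20.875, impact vy=-12.263
  bounce: vy ← 0.52·12.263 = 6.377
Arc 2: start y=0.000, vy=6.377 → t=1.300, apex=2.073, x_land=34.811, impact vy=-6.377
  bounce: vy ← 0.52·6.377 = 3.316
Arc 3: start y=0.000, vy=3.316 → t=0.676, apex=0.560, x_land=42.058, impact vy=-3.316
  bounce: vy ← 0.52·3.316 = 1.724

1 1.947 7.665 20.875
2 1.300 2.073 34.811
3 0.676 0.560 42.058
final: 42.058 1.724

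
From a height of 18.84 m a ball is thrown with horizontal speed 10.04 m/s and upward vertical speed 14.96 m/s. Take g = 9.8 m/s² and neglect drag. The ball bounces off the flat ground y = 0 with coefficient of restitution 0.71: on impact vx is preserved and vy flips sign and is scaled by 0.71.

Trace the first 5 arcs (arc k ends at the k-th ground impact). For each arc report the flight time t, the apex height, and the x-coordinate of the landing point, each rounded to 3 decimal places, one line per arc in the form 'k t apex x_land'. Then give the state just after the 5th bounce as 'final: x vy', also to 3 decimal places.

1 4.012 30.258 40.276
2 3.529 15.253 75.704
3 2.505 7.689 100.858
4 1.779 3.876 118.717
5 1.263 1.954 131.397
final: 131.397 4.394

Arc 1: start y=18.840, vy=14.960 → t=4.012, apex=30.258, x_land=40.276, impact vy=-24.353
  bounce: vy ← 0.71·24.353 = 17.291
Arc 2: start y=0.000, vy=17.291 → t=3.529, apex=15.253, x_land=75.704, impact vy=-17.291
  bounce: vy ← 0.71·17.291 = 12.276
Arc 3: start y=0.000, vy=12.276 → t=2.505, apex=7.689, x_land=100.858, impact vy=-12.276
  bounce: vy ← 0.71·12.276 = 8.716
Arc 4: start y=0.000, vy=8.716 → t=1.779, apex=3.876, x_land=118.717, impact vy=-8.716
  bounce: vy ← 0.71·8.716 = 6.188
Arc 5: start y=0.000, vy=6.188 → t=1.263, apex=1.954, x_land=131.397, impact vy=-6.188
  bounce: vy ← 0.71·6.188 = 4.394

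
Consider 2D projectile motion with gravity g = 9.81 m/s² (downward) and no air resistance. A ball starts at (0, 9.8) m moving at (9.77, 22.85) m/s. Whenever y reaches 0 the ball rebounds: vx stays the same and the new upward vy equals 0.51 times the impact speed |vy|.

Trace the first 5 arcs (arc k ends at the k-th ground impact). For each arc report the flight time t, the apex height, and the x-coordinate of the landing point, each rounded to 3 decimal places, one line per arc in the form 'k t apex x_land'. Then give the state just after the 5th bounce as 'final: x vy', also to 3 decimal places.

Arc 1: start y=9.800, vy=22.850 → t=5.054, apex=36.412, x_land=49.376, impact vy=-26.728
  bounce: vy ← 0.51·26.728 = 13.631
Arc 2: start y=0.000, vy=13.631 → t=2.779, apex=9.471, x_land=76.528, impact vy=-13.631
  bounce: vy ← 0.51·13.631 = 6.952
Arc 3: start y=0.000, vy=6.952 → t=1.417, apex=2.463, x_land=90.375, impact vy=-6.952
  bounce: vy ← 0.51·6.952 = 3.546
Arc 4: start y=0.000, vy=3.546 → t=0.723, apex=0.641, x_land=97.437, impact vy=-3.546
  bounce: vy ← 0.51·3.546 = 1.808
Arc 5: start y=0.000, vy=1.808 → t=0.369, apex=0.167, x_land=101.039, impact vy=-1.808
  bounce: vy ← 0.51·1.808 = 0.922

1 5.054 36.412 49.376
2 2.779 9.471 76.528
3 1.417 2.463 90.375
4 0.723 0.641 97.437
5 0.369 0.167 101.039
final: 101.039 0.922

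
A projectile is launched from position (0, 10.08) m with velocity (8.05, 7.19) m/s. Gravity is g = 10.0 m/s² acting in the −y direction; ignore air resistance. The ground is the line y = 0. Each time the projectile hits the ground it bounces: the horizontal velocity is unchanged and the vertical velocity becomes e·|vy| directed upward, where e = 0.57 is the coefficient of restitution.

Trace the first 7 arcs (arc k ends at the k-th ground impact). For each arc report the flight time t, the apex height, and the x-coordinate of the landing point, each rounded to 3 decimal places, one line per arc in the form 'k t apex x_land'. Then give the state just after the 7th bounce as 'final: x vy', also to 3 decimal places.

Arc 1: start y=10.080, vy=7.190 → t=2.311, apex=12.665, x_land=18.600, impact vy=-15.915
  bounce: vy ← 0.57·15.915 = 9.072
Arc 2: start y=0.000, vy=9.072 → t=1.814, apex=4.115, x_land=33.205, impact vy=-9.072
  bounce: vy ← 0.57·9.072 = 5.171
Arc 3: start y=0.000, vy=5.171 → t=1.034, apex=1.337, x_land=41.530, impact vy=-5.171
  bounce: vy ← 0.57·5.171 = 2.947
Arc 4: start y=0.000, vy=2.947 → t=0.589, apex=0.434, x_land=46.276, impact vy=-2.947
  bounce: vy ← 0.57·2.947 = 1.680
Arc 5: start y=0.000, vy=1.680 → t=0.336, apex=0.141, x_land=48.980, impact vy=-1.680
  bounce: vy ← 0.57·1.680 = 0.958
Arc 6: start y=0.000, vy=0.958 → t=0.192, apex=0.046, x_land=50.522, impact vy=-0.958
  bounce: vy ← 0.57·0.958 = 0.546
Arc 7: start y=0.000, vy=0.546 → t=0.109, apex=0.015, x_land=51.401, impact vy=-0.546
  bounce: vy ← 0.57·0.546 = 0.311

1 2.311 12.665 18.600
2 1.814 4.115 33.205
3 1.034 1.337 41.530
4 0.589 0.434 46.276
5 0.336 0.141 48.980
6 0.192 0.046 50.522
7 0.109 0.015 51.401
final: 51.401 0.311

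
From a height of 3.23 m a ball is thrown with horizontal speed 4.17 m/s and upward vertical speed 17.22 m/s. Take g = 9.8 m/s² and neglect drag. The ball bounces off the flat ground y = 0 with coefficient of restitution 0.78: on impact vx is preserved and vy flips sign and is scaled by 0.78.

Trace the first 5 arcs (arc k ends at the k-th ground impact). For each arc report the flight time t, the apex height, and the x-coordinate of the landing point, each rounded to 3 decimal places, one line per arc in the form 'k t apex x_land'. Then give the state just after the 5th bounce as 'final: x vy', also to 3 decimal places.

Arc 1: start y=3.230, vy=17.220 → t=3.693, apex=18.359, x_land=15.399, impact vy=-18.969
  bounce: vy ← 0.78·18.969 = 14.796
Arc 2: start y=0.000, vy=14.796 → t=3.020, apex=11.170, x_land=27.991, impact vy=-14.796
  bounce: vy ← 0.78·14.796 = 11.541
Arc 3: start y=0.000, vy=11.541 → t=2.355, apex=6.796, x_land=37.812, impact vy=-11.541
  bounce: vy ← 0.78·11.541 = 9.002
Arc 4: start y=0.000, vy=9.002 → t=1.837, apex=4.134, x_land=45.473, impact vy=-9.002
  bounce: vy ← 0.78·9.002 = 7.022
Arc 5: start y=0.000, vy=7.022 → t=1.433, apex=2.515, x_land=51.449, impact vy=-7.022
  bounce: vy ← 0.78·7.022 = 5.477

1 3.693 18.359 15.399
2 3.020 11.170 27.991
3 2.355 6.796 37.812
4 1.837 4.134 45.473
5 1.433 2.515 51.449
final: 51.449 5.477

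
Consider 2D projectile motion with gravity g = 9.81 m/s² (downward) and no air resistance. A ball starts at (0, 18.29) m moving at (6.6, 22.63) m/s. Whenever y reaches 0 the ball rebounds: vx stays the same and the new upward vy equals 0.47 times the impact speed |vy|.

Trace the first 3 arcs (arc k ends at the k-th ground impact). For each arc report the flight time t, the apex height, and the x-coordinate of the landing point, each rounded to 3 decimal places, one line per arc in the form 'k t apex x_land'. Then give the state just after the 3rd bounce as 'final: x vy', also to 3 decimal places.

Arc 1: start y=18.290, vy=22.630 → t=5.315, apex=44.392, x_land=35.080, impact vy=-29.512
  bounce: vy ← 0.47·29.512 = 13.871
Arc 2: start y=0.000, vy=13.871 → t=2.828, apex=9.806, x_land=53.744, impact vy=-13.871
  bounce: vy ← 0.47·13.871 = 6.519
Arc 3: start y=0.000, vy=6.519 → t=1.329, apex=2.166, x_land=62.516, impact vy=-6.519
  bounce: vy ← 0.47·6.519 = 3.064

1 5.315 44.392 35.080
2 2.828 9.806 53.744
3 1.329 2.166 62.516
final: 62.516 3.064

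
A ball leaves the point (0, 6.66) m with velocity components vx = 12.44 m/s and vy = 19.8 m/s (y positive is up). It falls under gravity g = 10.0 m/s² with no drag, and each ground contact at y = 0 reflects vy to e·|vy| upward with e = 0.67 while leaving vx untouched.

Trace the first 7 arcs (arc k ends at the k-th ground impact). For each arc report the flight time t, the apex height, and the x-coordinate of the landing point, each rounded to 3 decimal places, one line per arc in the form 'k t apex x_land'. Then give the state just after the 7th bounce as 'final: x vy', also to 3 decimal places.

Arc 1: start y=6.660, vy=19.800 → t=4.272, apex=26.262, x_land=53.141, impact vy=-22.918
  bounce: vy ← 0.67·22.918 = 15.355
Arc 2: start y=0.000, vy=15.355 → t=3.071, apex=11.789, x_land=91.345, impact vy=-15.355
  bounce: vy ← 0.67·15.355 = 10.288
Arc 3: start y=0.000, vy=10.288 → t=2.058, apex=5.292, x_land=116.941, impact vy=-10.288
  bounce: vy ← 0.67·10.288 = 6.893
Arc 4: start y=0.000, vy=6.893 → t=1.379, apex=2.376, x_land=134.091, impact vy=-6.893
  bounce: vy ← 0.67·6.893 = 4.618
Arc 5: start y=0.000, vy=4.618 → t=0.924, apex=1.066, x_land=145.581, impact vy=-4.618
  bounce: vy ← 0.67·4.618 = 3.094
Arc 6: start y=0.000, vy=3.094 → t=0.619, apex=0.479, x_land=153.280, impact vy=-3.094
  bounce: vy ← 0.67·3.094 = 2.073
Arc 7: start y=0.000, vy=2.073 → t=0.415, apex=0.215, x_land=158.438, impact vy=-2.073
  bounce: vy ← 0.67·2.073 = 1.389

1 4.272 26.262 53.141
2 3.071 11.789 91.345
3 2.058 5.292 116.941
4 1.379 2.376 134.091
5 0.924 1.066 145.581
6 0.619 0.479 153.280
7 0.415 0.215 158.438
final: 158.438 1.389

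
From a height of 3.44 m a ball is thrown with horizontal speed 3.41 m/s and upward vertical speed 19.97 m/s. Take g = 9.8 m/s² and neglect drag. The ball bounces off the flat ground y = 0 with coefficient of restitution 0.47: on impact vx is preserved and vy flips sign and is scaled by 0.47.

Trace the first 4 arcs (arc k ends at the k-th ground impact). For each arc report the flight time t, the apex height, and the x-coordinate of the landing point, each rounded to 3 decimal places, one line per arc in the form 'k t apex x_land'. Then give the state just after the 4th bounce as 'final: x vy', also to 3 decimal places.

1 4.241 23.787 14.462
2 2.071 5.255 21.524
3 0.973 1.161 24.844
4 0.458 0.256 26.404
final: 26.404 1.054

Arc 1: start y=3.440, vy=19.970 → t=4.241, apex=23.787, x_land=14.462, impact vy=-21.592
  bounce: vy ← 0.47·21.592 = 10.148
Arc 2: start y=0.000, vy=10.148 → t=2.071, apex=5.255, x_land=21.524, impact vy=-10.148
  bounce: vy ← 0.47·10.148 = 4.770
Arc 3: start y=0.000, vy=4.770 → t=0.973, apex=1.161, x_land=24.844, impact vy=-4.770
  bounce: vy ← 0.47·4.770 = 2.242
Arc 4: start y=0.000, vy=2.242 → t=0.458, apex=0.256, x_land=26.404, impact vy=-2.242
  bounce: vy ← 0.47·2.242 = 1.054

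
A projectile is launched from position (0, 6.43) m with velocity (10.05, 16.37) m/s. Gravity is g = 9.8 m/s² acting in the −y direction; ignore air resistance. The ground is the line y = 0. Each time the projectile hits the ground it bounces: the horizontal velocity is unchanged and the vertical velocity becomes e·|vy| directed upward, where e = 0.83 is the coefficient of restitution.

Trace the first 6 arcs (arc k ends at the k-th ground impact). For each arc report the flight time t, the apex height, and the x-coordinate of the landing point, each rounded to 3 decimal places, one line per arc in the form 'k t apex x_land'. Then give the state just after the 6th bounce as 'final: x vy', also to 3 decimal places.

1 3.696 20.102 37.144
2 3.362 13.848 70.934
3 2.791 9.540 98.981
4 2.316 6.572 122.259
5 1.923 4.528 141.580
6 1.596 3.119 157.617
final: 157.617 6.490

Arc 1: start y=6.430, vy=16.370 → t=3.696, apex=20.102, x_land=37.144, impact vy=-19.850
  bounce: vy ← 0.83·19.850 = 16.475
Arc 2: start y=0.000, vy=16.475 → t=3.362, apex=13.848, x_land=70.934, impact vy=-16.475
  bounce: vy ← 0.83·16.475 = 13.674
Arc 3: start y=0.000, vy=13.674 → t=2.791, apex=9.540, x_land=98.981, impact vy=-13.674
  bounce: vy ← 0.83·13.674 = 11.350
Arc 4: start y=0.000, vy=11.350 → t=2.316, apex=6.572, x_land=122.259, impact vy=-11.350
  bounce: vy ← 0.83·11.350 = 9.420
Arc 5: start y=0.000, vy=9.420 → t=1.923, apex=4.528, x_land=141.580, impact vy=-9.420
  bounce: vy ← 0.83·9.420 = 7.819
Arc 6: start y=0.000, vy=7.819 → t=1.596, apex=3.119, x_land=157.617, impact vy=-7.819
  bounce: vy ← 0.83·7.819 = 6.490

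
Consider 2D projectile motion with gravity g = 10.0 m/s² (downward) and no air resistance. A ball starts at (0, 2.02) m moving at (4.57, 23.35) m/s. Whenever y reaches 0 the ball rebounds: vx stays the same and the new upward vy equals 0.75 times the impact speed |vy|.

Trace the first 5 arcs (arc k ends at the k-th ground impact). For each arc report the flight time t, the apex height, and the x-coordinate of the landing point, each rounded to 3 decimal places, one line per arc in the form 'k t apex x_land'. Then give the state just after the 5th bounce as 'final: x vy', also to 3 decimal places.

Arc 1: start y=2.020, vy=23.350 → t=4.755, apex=29.281, x_land=21.730, impact vy=-24.200
  bounce: vy ← 0.75·24.200 = 18.150
Arc 2: start y=0.000, vy=18.150 → t=3.630, apex=16.471, x_land=38.319, impact vy=-18.150
  bounce: vy ← 0.75·18.150 = 13.612
Arc 3: start y=0.000, vy=13.612 → t=2.722, apex=9.265, x_land=50.761, impact vy=-13.612
  bounce: vy ← 0.75·13.612 = 10.209
Arc 4: start y=0.000, vy=10.209 → t=2.042, apex=5.211, x_land=60.092, impact vy=-10.209
  bounce: vy ← 0.75·10.209 = 7.657
Arc 5: start y=0.000, vy=7.657 → t=1.531, apex=2.931, x_land=67.090, impact vy=-7.657
  bounce: vy ← 0.75·7.657 = 5.743

1 4.755 29.281 21.730
2 3.630 16.471 38.319
3 2.722 9.265 50.761
4 2.042 5.211 60.092
5 1.531 2.931 67.090
final: 67.090 5.743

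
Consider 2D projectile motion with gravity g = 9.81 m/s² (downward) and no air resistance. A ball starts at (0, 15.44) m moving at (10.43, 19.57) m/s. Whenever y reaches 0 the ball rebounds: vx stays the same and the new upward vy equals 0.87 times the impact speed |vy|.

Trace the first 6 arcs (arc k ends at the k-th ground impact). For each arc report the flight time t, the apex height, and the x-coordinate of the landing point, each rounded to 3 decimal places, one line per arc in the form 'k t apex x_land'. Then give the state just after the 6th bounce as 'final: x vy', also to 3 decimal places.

1 4.665 34.960 48.652
2 4.645 26.461 97.103
3 4.041 20.029 139.255
4 3.516 15.160 175.927
5 3.059 11.474 207.832
6 2.661 8.685 235.590
final: 235.590 11.357

Arc 1: start y=15.440, vy=19.570 → t=4.665, apex=34.960, x_land=48.652, impact vy=-26.190
  bounce: vy ← 0.87·26.190 = 22.785
Arc 2: start y=0.000, vy=22.785 → t=4.645, apex=26.461, x_land=97.103, impact vy=-22.785
  bounce: vy ← 0.87·22.785 = 19.823
Arc 3: start y=0.000, vy=19.823 → t=4.041, apex=20.029, x_land=139.255, impact vy=-19.823
  bounce: vy ← 0.87·19.823 = 17.246
Arc 4: start y=0.000, vy=17.246 → t=3.516, apex=15.160, x_land=175.927, impact vy=-17.246
  bounce: vy ← 0.87·17.246 = 15.004
Arc 5: start y=0.000, vy=15.004 → t=3.059, apex=11.474, x_land=207.832, impact vy=-15.004
  bounce: vy ← 0.87·15.004 = 13.054
Arc 6: start y=0.000, vy=13.054 → t=2.661, apex=8.685, x_land=235.590, impact vy=-13.054
  bounce: vy ← 0.87·13.054 = 11.357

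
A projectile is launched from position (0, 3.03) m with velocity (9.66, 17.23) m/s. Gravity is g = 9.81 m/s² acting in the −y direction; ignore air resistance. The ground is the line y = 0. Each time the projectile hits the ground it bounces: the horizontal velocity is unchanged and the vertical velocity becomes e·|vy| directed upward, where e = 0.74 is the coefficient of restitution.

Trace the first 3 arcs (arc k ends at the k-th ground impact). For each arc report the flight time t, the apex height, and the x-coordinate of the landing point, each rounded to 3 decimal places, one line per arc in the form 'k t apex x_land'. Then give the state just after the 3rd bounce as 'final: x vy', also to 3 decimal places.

1 3.681 18.161 35.554
2 2.848 9.945 63.064
3 2.107 5.446 83.422
final: 83.422 7.649

Arc 1: start y=3.030, vy=17.230 → t=3.681, apex=18.161, x_land=35.554, impact vy=-18.876
  bounce: vy ← 0.74·18.876 = 13.969
Arc 2: start y=0.000, vy=13.969 → t=2.848, apex=9.945, x_land=63.064, impact vy=-13.969
  bounce: vy ← 0.74·13.969 = 10.337
Arc 3: start y=0.000, vy=10.337 → t=2.107, apex=5.446, x_land=83.422, impact vy=-10.337
  bounce: vy ← 0.74·10.337 = 7.649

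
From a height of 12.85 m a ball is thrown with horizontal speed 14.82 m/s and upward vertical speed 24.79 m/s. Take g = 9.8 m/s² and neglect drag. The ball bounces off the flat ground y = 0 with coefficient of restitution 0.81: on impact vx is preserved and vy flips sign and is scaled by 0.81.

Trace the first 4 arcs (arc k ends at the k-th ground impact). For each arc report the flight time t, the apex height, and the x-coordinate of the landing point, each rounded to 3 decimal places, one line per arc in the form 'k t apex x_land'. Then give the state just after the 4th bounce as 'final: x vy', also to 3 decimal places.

Arc 1: start y=12.850, vy=24.790 → t=5.533, apex=44.204, x_land=82.001, impact vy=-29.435
  bounce: vy ← 0.81·29.435 = 23.842
Arc 2: start y=0.000, vy=23.842 → t=4.866, apex=29.002, x_land=154.111, impact vy=-23.842
  bounce: vy ← 0.81·23.842 = 19.312
Arc 3: start y=0.000, vy=19.312 → t=3.941, apex=19.028, x_land=212.521, impact vy=-19.312
  bounce: vy ← 0.81·19.312 = 15.643
Arc 4: start y=0.000, vy=15.643 → t=3.192, apex=12.485, x_land=259.832, impact vy=-15.643
  bounce: vy ← 0.81·15.643 = 12.671

1 5.533 44.204 82.001
2 4.866 29.002 154.111
3 3.941 19.028 212.521
4 3.192 12.485 259.832
final: 259.832 12.671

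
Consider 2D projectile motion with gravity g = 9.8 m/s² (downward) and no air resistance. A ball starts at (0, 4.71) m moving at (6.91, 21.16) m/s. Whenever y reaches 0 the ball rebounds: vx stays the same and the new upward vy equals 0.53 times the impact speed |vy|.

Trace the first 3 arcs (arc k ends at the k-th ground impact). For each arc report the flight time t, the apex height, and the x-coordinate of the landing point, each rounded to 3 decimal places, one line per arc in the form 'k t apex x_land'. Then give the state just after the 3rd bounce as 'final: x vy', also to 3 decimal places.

1 4.531 27.554 31.306
2 2.514 7.740 48.675
3 1.332 2.174 57.881
final: 57.881 3.460

Arc 1: start y=4.710, vy=21.160 → t=4.531, apex=27.554, x_land=31.306, impact vy=-23.239
  bounce: vy ← 0.53·23.239 = 12.317
Arc 2: start y=0.000, vy=12.317 → t=2.514, apex=7.740, x_land=48.675, impact vy=-12.317
  bounce: vy ← 0.53·12.317 = 6.528
Arc 3: start y=0.000, vy=6.528 → t=1.332, apex=2.174, x_land=57.881, impact vy=-6.528
  bounce: vy ← 0.53·6.528 = 3.460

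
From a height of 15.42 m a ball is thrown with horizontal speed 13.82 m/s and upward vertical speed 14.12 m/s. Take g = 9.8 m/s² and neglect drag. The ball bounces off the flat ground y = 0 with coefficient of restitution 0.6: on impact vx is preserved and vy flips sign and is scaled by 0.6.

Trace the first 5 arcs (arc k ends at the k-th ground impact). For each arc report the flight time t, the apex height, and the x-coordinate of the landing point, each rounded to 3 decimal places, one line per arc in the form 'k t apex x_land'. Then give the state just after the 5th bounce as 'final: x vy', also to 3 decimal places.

Arc 1: start y=15.420, vy=14.120 → t=3.726, apex=25.592, x_land=51.496, impact vy=-22.397
  bounce: vy ← 0.6·22.397 = 13.438
Arc 2: start y=0.000, vy=13.438 → t=2.742, apex=9.213, x_land=89.396, impact vy=-13.438
  bounce: vy ← 0.6·13.438 = 8.063
Arc 3: start y=0.000, vy=8.063 → t=1.645, apex=3.317, x_land=112.137, impact vy=-8.063
  bounce: vy ← 0.6·8.063 = 4.838
Arc 4: start y=0.000, vy=4.838 → t=0.987, apex=1.194, x_land=125.781, impact vy=-4.838
  bounce: vy ← 0.6·4.838 = 2.903
Arc 5: start y=0.000, vy=2.903 → t=0.592, apex=0.430, x_land=133.967, impact vy=-2.903
  bounce: vy ← 0.6·2.903 = 1.742

1 3.726 25.592 51.496
2 2.742 9.213 89.396
3 1.645 3.317 112.137
4 0.987 1.194 125.781
5 0.592 0.430 133.967
final: 133.967 1.742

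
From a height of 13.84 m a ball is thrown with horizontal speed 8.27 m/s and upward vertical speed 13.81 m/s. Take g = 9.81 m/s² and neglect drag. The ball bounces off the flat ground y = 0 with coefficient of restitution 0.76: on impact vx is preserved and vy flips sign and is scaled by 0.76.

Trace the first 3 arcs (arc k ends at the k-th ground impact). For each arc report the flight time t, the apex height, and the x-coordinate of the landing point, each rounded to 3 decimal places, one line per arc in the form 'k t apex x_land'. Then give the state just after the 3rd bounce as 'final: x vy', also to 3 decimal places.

1 3.599 23.560 29.767
2 3.331 13.609 57.317
3 2.532 7.860 78.255
final: 78.255 9.438

Arc 1: start y=13.840, vy=13.810 → t=3.599, apex=23.560, x_land=29.767, impact vy=-21.500
  bounce: vy ← 0.76·21.500 = 16.340
Arc 2: start y=0.000, vy=16.340 → t=3.331, apex=13.609, x_land=57.317, impact vy=-16.340
  bounce: vy ← 0.76·16.340 = 12.418
Arc 3: start y=0.000, vy=12.418 → t=2.532, apex=7.860, x_land=78.255, impact vy=-12.418
  bounce: vy ← 0.76·12.418 = 9.438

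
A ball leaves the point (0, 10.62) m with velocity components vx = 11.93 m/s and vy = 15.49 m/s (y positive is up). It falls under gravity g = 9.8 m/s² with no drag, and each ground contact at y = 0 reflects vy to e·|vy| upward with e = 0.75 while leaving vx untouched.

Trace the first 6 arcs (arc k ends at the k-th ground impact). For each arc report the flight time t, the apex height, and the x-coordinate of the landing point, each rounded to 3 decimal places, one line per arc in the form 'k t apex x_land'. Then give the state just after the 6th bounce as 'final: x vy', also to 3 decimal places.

1 3.741 22.862 44.626
2 3.240 12.860 83.279
3 2.430 7.234 112.269
4 1.823 4.069 134.012
5 1.367 2.289 150.319
6 1.025 1.287 162.549
final: 162.549 3.767

Arc 1: start y=10.620, vy=15.490 → t=3.741, apex=22.862, x_land=44.626, impact vy=-21.168
  bounce: vy ← 0.75·21.168 = 15.876
Arc 2: start y=0.000, vy=15.876 → t=3.240, apex=12.860, x_land=83.279, impact vy=-15.876
  bounce: vy ← 0.75·15.876 = 11.907
Arc 3: start y=0.000, vy=11.907 → t=2.430, apex=7.234, x_land=112.269, impact vy=-11.907
  bounce: vy ← 0.75·11.907 = 8.930
Arc 4: start y=0.000, vy=8.930 → t=1.823, apex=4.069, x_land=134.012, impact vy=-8.930
  bounce: vy ← 0.75·8.930 = 6.698
Arc 5: start y=0.000, vy=6.698 → t=1.367, apex=2.289, x_land=150.319, impact vy=-6.698
  bounce: vy ← 0.75·6.698 = 5.023
Arc 6: start y=0.000, vy=5.023 → t=1.025, apex=1.287, x_land=162.549, impact vy=-5.023
  bounce: vy ← 0.75·5.023 = 3.767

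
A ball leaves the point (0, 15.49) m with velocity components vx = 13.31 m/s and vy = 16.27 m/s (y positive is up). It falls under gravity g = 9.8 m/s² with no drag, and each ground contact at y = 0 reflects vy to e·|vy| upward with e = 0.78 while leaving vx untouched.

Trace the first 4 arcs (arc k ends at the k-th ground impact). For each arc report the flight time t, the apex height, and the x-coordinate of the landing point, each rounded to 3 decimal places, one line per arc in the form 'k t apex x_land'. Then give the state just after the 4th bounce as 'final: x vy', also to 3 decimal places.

1 4.093 28.996 54.475
2 3.795 17.641 104.984
3 2.960 10.733 144.382
4 2.309 6.530 175.112
final: 175.112 8.824

Arc 1: start y=15.490, vy=16.270 → t=4.093, apex=28.996, x_land=54.475, impact vy=-23.839
  bounce: vy ← 0.78·23.839 = 18.595
Arc 2: start y=0.000, vy=18.595 → t=3.795, apex=17.641, x_land=104.984, impact vy=-18.595
  bounce: vy ← 0.78·18.595 = 14.504
Arc 3: start y=0.000, vy=14.504 → t=2.960, apex=10.733, x_land=144.382, impact vy=-14.504
  bounce: vy ← 0.78·14.504 = 11.313
Arc 4: start y=0.000, vy=11.313 → t=2.309, apex=6.530, x_land=175.112, impact vy=-11.313
  bounce: vy ← 0.78·11.313 = 8.824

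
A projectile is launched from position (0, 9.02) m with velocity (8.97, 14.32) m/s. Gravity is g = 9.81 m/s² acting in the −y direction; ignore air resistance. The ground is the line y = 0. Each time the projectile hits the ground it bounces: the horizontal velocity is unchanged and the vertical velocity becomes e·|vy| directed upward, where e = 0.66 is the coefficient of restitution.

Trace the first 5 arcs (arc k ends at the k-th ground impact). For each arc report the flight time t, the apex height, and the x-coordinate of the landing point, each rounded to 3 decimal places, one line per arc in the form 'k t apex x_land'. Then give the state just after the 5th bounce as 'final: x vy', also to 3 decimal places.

1 3.452 19.472 30.966
2 2.630 8.482 54.557
3 1.736 3.695 70.127
4 1.146 1.609 80.403
5 0.756 0.701 87.186
final: 87.186 2.448

Arc 1: start y=9.020, vy=14.320 → t=3.452, apex=19.472, x_land=30.966, impact vy=-19.546
  bounce: vy ← 0.66·19.546 = 12.900
Arc 2: start y=0.000, vy=12.900 → t=2.630, apex=8.482, x_land=54.557, impact vy=-12.900
  bounce: vy ← 0.66·12.900 = 8.514
Arc 3: start y=0.000, vy=8.514 → t=1.736, apex=3.695, x_land=70.127, impact vy=-8.514
  bounce: vy ← 0.66·8.514 = 5.619
Arc 4: start y=0.000, vy=5.619 → t=1.146, apex=1.609, x_land=80.403, impact vy=-5.619
  bounce: vy ← 0.66·5.619 = 3.709
Arc 5: start y=0.000, vy=3.709 → t=0.756, apex=0.701, x_land=87.186, impact vy=-3.709
  bounce: vy ← 0.66·3.709 = 2.448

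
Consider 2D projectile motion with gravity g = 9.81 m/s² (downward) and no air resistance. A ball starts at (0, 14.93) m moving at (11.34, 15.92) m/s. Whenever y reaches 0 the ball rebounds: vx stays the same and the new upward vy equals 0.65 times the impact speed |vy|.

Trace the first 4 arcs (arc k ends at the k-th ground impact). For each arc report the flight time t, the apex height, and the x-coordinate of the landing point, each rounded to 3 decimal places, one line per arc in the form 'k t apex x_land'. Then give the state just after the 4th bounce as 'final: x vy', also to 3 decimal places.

Arc 1: start y=14.930, vy=15.920 → t=4.006, apex=27.848, x_land=45.423, impact vy=-23.375
  bounce: vy ← 0.65·23.375 = 15.194
Arc 2: start y=0.000, vy=15.194 → t=3.098, apex=11.766, x_land=80.549, impact vy=-15.194
  bounce: vy ← 0.65·15.194 = 9.876
Arc 3: start y=0.000, vy=9.876 → t=2.013, apex=4.971, x_land=103.381, impact vy=-9.876
  bounce: vy ← 0.65·9.876 = 6.419
Arc 4: start y=0.000, vy=6.419 → t=1.309, apex=2.100, x_land=118.222, impact vy=-6.419
  bounce: vy ← 0.65·6.419 = 4.173

1 4.006 27.848 45.423
2 3.098 11.766 80.549
3 2.013 4.971 103.381
4 1.309 2.100 118.222
final: 118.222 4.173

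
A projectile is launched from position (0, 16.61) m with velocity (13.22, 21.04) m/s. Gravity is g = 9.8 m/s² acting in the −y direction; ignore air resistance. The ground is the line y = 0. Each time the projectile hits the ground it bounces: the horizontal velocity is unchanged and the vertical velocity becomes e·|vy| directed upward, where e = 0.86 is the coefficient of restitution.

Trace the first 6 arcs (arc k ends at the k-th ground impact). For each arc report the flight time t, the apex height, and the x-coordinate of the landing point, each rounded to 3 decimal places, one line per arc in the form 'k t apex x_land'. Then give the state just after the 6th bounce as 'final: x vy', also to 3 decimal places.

Arc 1: start y=16.610, vy=21.040 → t=4.975, apex=39.196, x_land=65.772, impact vy=-27.717
  bounce: vy ← 0.86·27.717 = 23.837
Arc 2: start y=0.000, vy=23.837 → t=4.865, apex=28.989, x_land=130.083, impact vy=-23.837
  bounce: vy ← 0.86·23.837 = 20.500
Arc 3: start y=0.000, vy=20.500 → t=4.184, apex=21.440, x_land=185.390, impact vy=-20.500
  bounce: vy ← 0.86·20.500 = 17.630
Arc 4: start y=0.000, vy=17.630 → t=3.598, apex=15.857, x_land=232.954, impact vy=-17.630
  bounce: vy ← 0.86·17.630 = 15.161
Arc 5: start y=0.000, vy=15.161 → t=3.094, apex=11.728, x_land=273.859, impact vy=-15.161
  bounce: vy ← 0.86·15.161 = 13.039
Arc 6: start y=0.000, vy=13.039 → t=2.661, apex=8.674, x_land=309.037, impact vy=-13.039
  bounce: vy ← 0.86·13.039 = 11.213

1 4.975 39.196 65.772
2 4.865 28.989 130.083
3 4.184 21.440 185.390
4 3.598 15.857 232.954
5 3.094 11.728 273.859
6 2.661 8.674 309.037
final: 309.037 11.213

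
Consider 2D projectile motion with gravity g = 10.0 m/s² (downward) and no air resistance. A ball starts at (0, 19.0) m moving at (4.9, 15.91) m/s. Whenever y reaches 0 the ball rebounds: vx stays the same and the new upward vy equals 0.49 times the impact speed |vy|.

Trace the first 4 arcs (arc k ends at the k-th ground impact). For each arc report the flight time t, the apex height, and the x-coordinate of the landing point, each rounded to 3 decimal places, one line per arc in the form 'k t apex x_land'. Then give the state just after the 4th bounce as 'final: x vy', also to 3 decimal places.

1 4.107 31.656 20.125
2 2.466 7.601 32.208
3 1.208 1.825 38.129
4 0.592 0.438 41.030
final: 41.030 1.451

Arc 1: start y=19.000, vy=15.910 → t=4.107, apex=31.656, x_land=20.125, impact vy=-25.162
  bounce: vy ← 0.49·25.162 = 12.329
Arc 2: start y=0.000, vy=12.329 → t=2.466, apex=7.601, x_land=32.208, impact vy=-12.329
  bounce: vy ← 0.49·12.329 = 6.041
Arc 3: start y=0.000, vy=6.041 → t=1.208, apex=1.825, x_land=38.129, impact vy=-6.041
  bounce: vy ← 0.49·6.041 = 2.960
Arc 4: start y=0.000, vy=2.960 → t=0.592, apex=0.438, x_land=41.030, impact vy=-2.960
  bounce: vy ← 0.49·2.960 = 1.451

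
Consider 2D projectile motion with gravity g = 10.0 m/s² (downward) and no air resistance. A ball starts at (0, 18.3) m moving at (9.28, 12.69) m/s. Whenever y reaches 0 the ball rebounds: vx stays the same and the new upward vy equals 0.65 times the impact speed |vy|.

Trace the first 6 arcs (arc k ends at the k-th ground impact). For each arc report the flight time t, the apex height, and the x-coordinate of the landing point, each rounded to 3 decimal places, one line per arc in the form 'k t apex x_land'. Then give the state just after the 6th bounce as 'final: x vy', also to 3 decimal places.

1 3.565 26.352 33.081
2 2.984 11.134 60.776
3 1.940 4.704 78.778
4 1.261 1.987 90.480
5 0.820 0.840 98.086
6 0.533 0.355 103.030
final: 103.030 1.731

Arc 1: start y=18.300, vy=12.690 → t=3.565, apex=26.352, x_land=33.081, impact vy=-22.957
  bounce: vy ← 0.65·22.957 = 14.922
Arc 2: start y=0.000, vy=14.922 → t=2.984, apex=11.134, x_land=60.776, impact vy=-14.922
  bounce: vy ← 0.65·14.922 = 9.699
Arc 3: start y=0.000, vy=9.699 → t=1.940, apex=4.704, x_land=78.778, impact vy=-9.699
  bounce: vy ← 0.65·9.699 = 6.305
Arc 4: start y=0.000, vy=6.305 → t=1.261, apex=1.987, x_land=90.480, impact vy=-6.305
  bounce: vy ← 0.65·6.305 = 4.098
Arc 5: start y=0.000, vy=4.098 → t=0.820, apex=0.840, x_land=98.086, impact vy=-4.098
  bounce: vy ← 0.65·4.098 = 2.664
Arc 6: start y=0.000, vy=2.664 → t=0.533, apex=0.355, x_land=103.030, impact vy=-2.664
  bounce: vy ← 0.65·2.664 = 1.731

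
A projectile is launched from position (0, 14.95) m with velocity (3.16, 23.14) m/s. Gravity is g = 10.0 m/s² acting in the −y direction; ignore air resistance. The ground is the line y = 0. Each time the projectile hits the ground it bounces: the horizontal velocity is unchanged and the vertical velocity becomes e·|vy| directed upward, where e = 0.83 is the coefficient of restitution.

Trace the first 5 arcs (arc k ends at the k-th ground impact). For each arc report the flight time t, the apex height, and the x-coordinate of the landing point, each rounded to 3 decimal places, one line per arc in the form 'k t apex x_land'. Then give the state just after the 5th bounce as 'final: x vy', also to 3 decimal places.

Arc 1: start y=14.950, vy=23.140 → t=5.203, apex=41.723, x_land=16.441, impact vy=-28.887
  bounce: vy ← 0.83·28.887 = 23.976
Arc 2: start y=0.000, vy=23.976 → t=4.795, apex=28.743, x_land=31.594, impact vy=-23.976
  bounce: vy ← 0.83·23.976 = 19.900
Arc 3: start y=0.000, vy=19.900 → t=3.980, apex=19.801, x_land=44.170, impact vy=-19.900
  bounce: vy ← 0.83·19.900 = 16.517
Arc 4: start y=0.000, vy=16.517 → t=3.303, apex=13.641, x_land=54.609, impact vy=-16.517
  bounce: vy ← 0.83·16.517 = 13.709
Arc 5: start y=0.000, vy=13.709 → t=2.742, apex=9.397, x_land=63.274, impact vy=-13.709
  bounce: vy ← 0.83·13.709 = 11.379

1 5.203 41.723 16.441
2 4.795 28.743 31.594
3 3.980 19.801 44.170
4 3.303 13.641 54.609
5 2.742 9.397 63.274
final: 63.274 11.379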